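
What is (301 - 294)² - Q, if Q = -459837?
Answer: 459886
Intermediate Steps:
(301 - 294)² - Q = (301 - 294)² - 1*(-459837) = 7² + 459837 = 49 + 459837 = 459886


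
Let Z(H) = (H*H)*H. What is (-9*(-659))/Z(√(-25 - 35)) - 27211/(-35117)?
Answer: 27211/35117 + 659*I*√15/200 ≈ 0.77487 + 12.761*I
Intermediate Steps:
Z(H) = H³ (Z(H) = H²*H = H³)
(-9*(-659))/Z(√(-25 - 35)) - 27211/(-35117) = (-9*(-659))/((√(-25 - 35))³) - 27211/(-35117) = 5931/((√(-60))³) - 27211*(-1/35117) = 5931/((2*I*√15)³) + 27211/35117 = 5931/((-120*I*√15)) + 27211/35117 = 5931*(I*√15/1800) + 27211/35117 = 659*I*√15/200 + 27211/35117 = 27211/35117 + 659*I*√15/200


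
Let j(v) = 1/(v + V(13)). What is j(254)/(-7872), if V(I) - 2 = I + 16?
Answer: -1/2243520 ≈ -4.4573e-7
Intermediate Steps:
V(I) = 18 + I (V(I) = 2 + (I + 16) = 2 + (16 + I) = 18 + I)
j(v) = 1/(31 + v) (j(v) = 1/(v + (18 + 13)) = 1/(v + 31) = 1/(31 + v))
j(254)/(-7872) = 1/((31 + 254)*(-7872)) = -1/7872/285 = (1/285)*(-1/7872) = -1/2243520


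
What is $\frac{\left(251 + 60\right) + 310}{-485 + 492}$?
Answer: $\frac{621}{7} \approx 88.714$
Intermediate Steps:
$\frac{\left(251 + 60\right) + 310}{-485 + 492} = \frac{311 + 310}{7} = 621 \cdot \frac{1}{7} = \frac{621}{7}$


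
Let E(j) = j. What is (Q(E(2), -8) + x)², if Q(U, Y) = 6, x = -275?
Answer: 72361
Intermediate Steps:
(Q(E(2), -8) + x)² = (6 - 275)² = (-269)² = 72361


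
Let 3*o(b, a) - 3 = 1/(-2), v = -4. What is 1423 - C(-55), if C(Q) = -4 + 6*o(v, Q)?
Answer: 1422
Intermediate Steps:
o(b, a) = ⅚ (o(b, a) = 1 + (⅓)/(-2) = 1 + (⅓)*(-½) = 1 - ⅙ = ⅚)
C(Q) = 1 (C(Q) = -4 + 6*(⅚) = -4 + 5 = 1)
1423 - C(-55) = 1423 - 1*1 = 1423 - 1 = 1422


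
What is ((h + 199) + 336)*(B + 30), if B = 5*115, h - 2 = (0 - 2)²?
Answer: 327305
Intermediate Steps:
h = 6 (h = 2 + (0 - 2)² = 2 + (-2)² = 2 + 4 = 6)
B = 575
((h + 199) + 336)*(B + 30) = ((6 + 199) + 336)*(575 + 30) = (205 + 336)*605 = 541*605 = 327305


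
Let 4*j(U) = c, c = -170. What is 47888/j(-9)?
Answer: -95776/85 ≈ -1126.8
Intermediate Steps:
j(U) = -85/2 (j(U) = (¼)*(-170) = -85/2)
47888/j(-9) = 47888/(-85/2) = 47888*(-2/85) = -95776/85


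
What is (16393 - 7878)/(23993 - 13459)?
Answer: 8515/10534 ≈ 0.80834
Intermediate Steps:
(16393 - 7878)/(23993 - 13459) = 8515/10534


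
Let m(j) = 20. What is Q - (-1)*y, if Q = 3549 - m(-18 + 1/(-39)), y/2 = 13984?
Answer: 31497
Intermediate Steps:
y = 27968 (y = 2*13984 = 27968)
Q = 3529 (Q = 3549 - 1*20 = 3549 - 20 = 3529)
Q - (-1)*y = 3529 - (-1)*27968 = 3529 - 1*(-27968) = 3529 + 27968 = 31497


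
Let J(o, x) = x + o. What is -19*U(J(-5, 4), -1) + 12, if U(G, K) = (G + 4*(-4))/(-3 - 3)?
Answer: -251/6 ≈ -41.833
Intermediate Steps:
J(o, x) = o + x
U(G, K) = 8/3 - G/6 (U(G, K) = (G - 16)/(-6) = (-16 + G)*(-1/6) = 8/3 - G/6)
-19*U(J(-5, 4), -1) + 12 = -19*(8/3 - (-5 + 4)/6) + 12 = -19*(8/3 - 1/6*(-1)) + 12 = -19*(8/3 + 1/6) + 12 = -19*17/6 + 12 = -323/6 + 12 = -251/6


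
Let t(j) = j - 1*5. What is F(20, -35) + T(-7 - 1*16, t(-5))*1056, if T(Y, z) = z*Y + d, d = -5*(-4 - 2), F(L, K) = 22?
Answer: 274582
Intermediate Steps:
d = 30 (d = -5*(-6) = 30)
t(j) = -5 + j (t(j) = j - 5 = -5 + j)
T(Y, z) = 30 + Y*z (T(Y, z) = z*Y + 30 = Y*z + 30 = 30 + Y*z)
F(20, -35) + T(-7 - 1*16, t(-5))*1056 = 22 + (30 + (-7 - 1*16)*(-5 - 5))*1056 = 22 + (30 + (-7 - 16)*(-10))*1056 = 22 + (30 - 23*(-10))*1056 = 22 + (30 + 230)*1056 = 22 + 260*1056 = 22 + 274560 = 274582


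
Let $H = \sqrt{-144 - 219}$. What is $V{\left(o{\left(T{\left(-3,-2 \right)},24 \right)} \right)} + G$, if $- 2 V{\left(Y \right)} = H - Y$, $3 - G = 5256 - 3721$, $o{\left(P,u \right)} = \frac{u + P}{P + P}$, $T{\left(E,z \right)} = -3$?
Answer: $- \frac{6135}{4} - \frac{11 i \sqrt{3}}{2} \approx -1533.8 - 9.5263 i$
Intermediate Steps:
$H = 11 i \sqrt{3}$ ($H = \sqrt{-363} = 11 i \sqrt{3} \approx 19.053 i$)
$o{\left(P,u \right)} = \frac{P + u}{2 P}$
$G = -1532$ ($G = 3 - \left(5256 - 3721\right) = 3 - 1535 = -1532$)
$V{\left(Y \right)} = \frac{Y}{2} - \frac{11 i \sqrt{3}}{2}$ ($V{\left(Y \right)} = - \frac{11 i \sqrt{3} - Y}{2} = - \frac{- Y + 11 i \sqrt{3}}{2} = \frac{Y}{2} - \frac{11 i \sqrt{3}}{2}$)
$V{\left(o{\left(T{\left(-3,-2 \right)},24 \right)} \right)} + G = \left(\frac{\frac{1}{2} \frac{1}{-3} \left(-3 + 24\right)}{2} - \frac{11 i \sqrt{3}}{2}\right) - 1532 = \left(\frac{\frac{1}{2} \left(- \frac{1}{3}\right) 21}{2} - \frac{11 i \sqrt{3}}{2}\right) - 1532 = \left(\frac{1}{2} \left(- \frac{7}{2}\right) - \frac{11 i \sqrt{3}}{2}\right) - 1532 = \left(- \frac{7}{4} - \frac{11 i \sqrt{3}}{2}\right) - 1532 = - \frac{6135}{4} - \frac{11 i \sqrt{3}}{2}$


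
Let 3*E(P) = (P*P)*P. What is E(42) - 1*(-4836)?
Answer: 29532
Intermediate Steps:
E(P) = P**3/3 (E(P) = ((P*P)*P)/3 = (P**2*P)/3 = P**3/3)
E(42) - 1*(-4836) = (1/3)*42**3 - 1*(-4836) = (1/3)*74088 + 4836 = 24696 + 4836 = 29532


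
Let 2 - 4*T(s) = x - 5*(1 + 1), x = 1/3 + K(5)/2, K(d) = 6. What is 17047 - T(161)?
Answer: 102269/6 ≈ 17045.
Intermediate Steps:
x = 10/3 (x = 1/3 + 6/2 = 1*(1/3) + 6*(1/2) = 1/3 + 3 = 10/3 ≈ 3.3333)
T(s) = 13/6 (T(s) = 1/2 - (10/3 - 5*(1 + 1))/4 = 1/2 - (10/3 - 5*2)/4 = 1/2 - (10/3 - 10)/4 = 1/2 - 1/4*(-20/3) = 1/2 + 5/3 = 13/6)
17047 - T(161) = 17047 - 1*13/6 = 17047 - 13/6 = 102269/6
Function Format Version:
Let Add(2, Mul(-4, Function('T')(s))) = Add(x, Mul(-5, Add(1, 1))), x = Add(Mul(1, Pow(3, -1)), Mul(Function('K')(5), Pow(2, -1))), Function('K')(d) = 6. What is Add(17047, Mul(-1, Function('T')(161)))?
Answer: Rational(102269, 6) ≈ 17045.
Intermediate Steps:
x = Rational(10, 3) (x = Add(Mul(1, Pow(3, -1)), Mul(6, Pow(2, -1))) = Add(Mul(1, Rational(1, 3)), Mul(6, Rational(1, 2))) = Add(Rational(1, 3), 3) = Rational(10, 3) ≈ 3.3333)
Function('T')(s) = Rational(13, 6) (Function('T')(s) = Add(Rational(1, 2), Mul(Rational(-1, 4), Add(Rational(10, 3), Mul(-5, Add(1, 1))))) = Add(Rational(1, 2), Mul(Rational(-1, 4), Add(Rational(10, 3), Mul(-5, 2)))) = Add(Rational(1, 2), Mul(Rational(-1, 4), Add(Rational(10, 3), -10))) = Add(Rational(1, 2), Mul(Rational(-1, 4), Rational(-20, 3))) = Add(Rational(1, 2), Rational(5, 3)) = Rational(13, 6))
Add(17047, Mul(-1, Function('T')(161))) = Add(17047, Mul(-1, Rational(13, 6))) = Add(17047, Rational(-13, 6)) = Rational(102269, 6)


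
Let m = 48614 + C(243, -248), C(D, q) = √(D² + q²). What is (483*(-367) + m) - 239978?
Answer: -368625 + √120553 ≈ -3.6828e+5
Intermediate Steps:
m = 48614 + √120553 (m = 48614 + √(243² + (-248)²) = 48614 + √(59049 + 61504) = 48614 + √120553 ≈ 48961.)
(483*(-367) + m) - 239978 = (483*(-367) + (48614 + √120553)) - 239978 = (-177261 + (48614 + √120553)) - 239978 = (-128647 + √120553) - 239978 = -368625 + √120553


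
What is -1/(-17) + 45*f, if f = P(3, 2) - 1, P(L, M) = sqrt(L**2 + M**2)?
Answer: -764/17 + 45*sqrt(13) ≈ 117.31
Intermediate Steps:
f = -1 + sqrt(13) (f = sqrt(3**2 + 2**2) - 1 = sqrt(9 + 4) - 1 = sqrt(13) - 1 = -1 + sqrt(13) ≈ 2.6056)
-1/(-17) + 45*f = -1/(-17) + 45*(-1 + sqrt(13)) = -1*(-1/17) + (-45 + 45*sqrt(13)) = 1/17 + (-45 + 45*sqrt(13)) = -764/17 + 45*sqrt(13)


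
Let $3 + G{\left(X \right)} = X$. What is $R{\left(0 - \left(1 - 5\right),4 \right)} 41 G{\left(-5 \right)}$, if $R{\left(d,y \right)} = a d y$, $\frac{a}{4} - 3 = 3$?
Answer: $-125952$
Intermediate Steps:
$a = 24$ ($a = 12 + 4 \cdot 3 = 12 + 12 = 24$)
$R{\left(d,y \right)} = 24 d y$
$G{\left(X \right)} = -3 + X$
$R{\left(0 - \left(1 - 5\right),4 \right)} 41 G{\left(-5 \right)} = 24 \left(0 - \left(1 - 5\right)\right) 4 \cdot 41 \left(-3 - 5\right) = 24 \left(0 - \left(1 - 5\right)\right) 4 \cdot 41 \left(-8\right) = 24 \left(0 - -4\right) 4 \cdot 41 \left(-8\right) = 24 \left(0 + 4\right) 4 \cdot 41 \left(-8\right) = 24 \cdot 4 \cdot 4 \cdot 41 \left(-8\right) = 384 \cdot 41 \left(-8\right) = 15744 \left(-8\right) = -125952$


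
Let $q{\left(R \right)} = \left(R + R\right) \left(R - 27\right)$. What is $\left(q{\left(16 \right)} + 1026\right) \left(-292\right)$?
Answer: $-196808$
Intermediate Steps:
$q{\left(R \right)} = 2 R \left(-27 + R\right)$
$\left(q{\left(16 \right)} + 1026\right) \left(-292\right) = \left(2 \cdot 16 \left(-27 + 16\right) + 1026\right) \left(-292\right) = \left(2 \cdot 16 \left(-11\right) + 1026\right) \left(-292\right) = \left(-352 + 1026\right) \left(-292\right) = 674 \left(-292\right) = -196808$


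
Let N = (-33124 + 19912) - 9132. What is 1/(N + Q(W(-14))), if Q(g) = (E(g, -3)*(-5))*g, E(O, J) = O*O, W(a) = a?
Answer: -1/8624 ≈ -0.00011596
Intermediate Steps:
N = -22344 (N = -13212 - 9132 = -22344)
E(O, J) = O²
Q(g) = -5*g³ (Q(g) = (g²*(-5))*g = (-5*g²)*g = -5*g³)
1/(N + Q(W(-14))) = 1/(-22344 - 5*(-14)³) = 1/(-22344 - 5*(-2744)) = 1/(-22344 + 13720) = 1/(-8624) = -1/8624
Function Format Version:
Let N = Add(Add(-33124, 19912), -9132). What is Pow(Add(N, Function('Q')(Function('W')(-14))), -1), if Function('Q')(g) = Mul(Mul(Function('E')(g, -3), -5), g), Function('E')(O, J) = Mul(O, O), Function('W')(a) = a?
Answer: Rational(-1, 8624) ≈ -0.00011596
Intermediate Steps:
N = -22344 (N = Add(-13212, -9132) = -22344)
Function('E')(O, J) = Pow(O, 2)
Function('Q')(g) = Mul(-5, Pow(g, 3)) (Function('Q')(g) = Mul(Mul(Pow(g, 2), -5), g) = Mul(Mul(-5, Pow(g, 2)), g) = Mul(-5, Pow(g, 3)))
Pow(Add(N, Function('Q')(Function('W')(-14))), -1) = Pow(Add(-22344, Mul(-5, Pow(-14, 3))), -1) = Pow(Add(-22344, Mul(-5, -2744)), -1) = Pow(Add(-22344, 13720), -1) = Pow(-8624, -1) = Rational(-1, 8624)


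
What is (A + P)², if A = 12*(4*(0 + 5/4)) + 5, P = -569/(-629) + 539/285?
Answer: 147705642003241/32135940225 ≈ 4596.3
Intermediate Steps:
P = 501196/179265 (P = -569*(-1/629) + 539*(1/285) = 569/629 + 539/285 = 501196/179265 ≈ 2.7958)
A = 65 (A = 12*(4*(0 + 5*(¼))) + 5 = 12*(4*(0 + 5/4)) + 5 = 12*(4*(5/4)) + 5 = 12*5 + 5 = 60 + 5 = 65)
(A + P)² = (65 + 501196/179265)² = (12153421/179265)² = 147705642003241/32135940225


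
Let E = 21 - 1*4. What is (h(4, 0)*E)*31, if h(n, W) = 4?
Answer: 2108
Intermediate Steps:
E = 17 (E = 21 - 4 = 17)
(h(4, 0)*E)*31 = (4*17)*31 = 68*31 = 2108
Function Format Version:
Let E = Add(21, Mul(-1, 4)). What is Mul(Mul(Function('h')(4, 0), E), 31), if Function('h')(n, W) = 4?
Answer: 2108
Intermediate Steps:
E = 17 (E = Add(21, -4) = 17)
Mul(Mul(Function('h')(4, 0), E), 31) = Mul(Mul(4, 17), 31) = Mul(68, 31) = 2108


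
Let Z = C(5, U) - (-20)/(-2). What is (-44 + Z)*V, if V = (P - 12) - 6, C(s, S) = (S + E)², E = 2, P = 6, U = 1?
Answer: 540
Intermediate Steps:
C(s, S) = (2 + S)² (C(s, S) = (S + 2)² = (2 + S)²)
Z = -1 (Z = (2 + 1)² - (-20)/(-2) = 3² - (-20)*(-1)/2 = 9 - 1*10 = 9 - 10 = -1)
V = -12 (V = (6 - 12) - 6 = -6 - 6 = -12)
(-44 + Z)*V = (-44 - 1)*(-12) = -45*(-12) = 540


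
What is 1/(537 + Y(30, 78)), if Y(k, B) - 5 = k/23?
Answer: 23/12496 ≈ 0.0018406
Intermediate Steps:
Y(k, B) = 5 + k/23
1/(537 + Y(30, 78)) = 1/(537 + (5 + (1/23)*30)) = 1/(537 + (5 + 30/23)) = 1/(537 + 145/23) = 1/(12496/23) = 23/12496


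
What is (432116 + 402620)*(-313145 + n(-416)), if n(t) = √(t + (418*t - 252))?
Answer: -261393404720 + 28381024*I*√151 ≈ -2.6139e+11 + 3.4875e+8*I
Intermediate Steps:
n(t) = √(-252 + 419*t) (n(t) = √(t + (-252 + 418*t)) = √(-252 + 419*t))
(432116 + 402620)*(-313145 + n(-416)) = (432116 + 402620)*(-313145 + √(-252 + 419*(-416))) = 834736*(-313145 + √(-252 - 174304)) = 834736*(-313145 + √(-174556)) = 834736*(-313145 + 34*I*√151) = -261393404720 + 28381024*I*√151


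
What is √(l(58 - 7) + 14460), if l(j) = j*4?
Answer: 2*√3666 ≈ 121.09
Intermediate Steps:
l(j) = 4*j
√(l(58 - 7) + 14460) = √(4*(58 - 7) + 14460) = √(4*51 + 14460) = √(204 + 14460) = √14664 = 2*√3666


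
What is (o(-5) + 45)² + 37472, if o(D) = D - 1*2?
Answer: 38916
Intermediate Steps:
o(D) = -2 + D (o(D) = D - 2 = -2 + D)
(o(-5) + 45)² + 37472 = ((-2 - 5) + 45)² + 37472 = (-7 + 45)² + 37472 = 38² + 37472 = 1444 + 37472 = 38916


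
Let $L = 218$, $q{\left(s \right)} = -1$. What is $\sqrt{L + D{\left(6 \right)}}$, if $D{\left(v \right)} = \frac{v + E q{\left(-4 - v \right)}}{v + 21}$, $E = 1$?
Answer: $\frac{\sqrt{17673}}{9} \approx 14.771$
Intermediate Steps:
$D{\left(v \right)} = \frac{-1 + v}{21 + v}$ ($D{\left(v \right)} = \frac{v + 1 \left(-1\right)}{v + 21} = \frac{v - 1}{21 + v} = \frac{-1 + v}{21 + v}$)
$\sqrt{L + D{\left(6 \right)}} = \sqrt{218 + \frac{-1 + 6}{21 + 6}} = \sqrt{218 + \frac{1}{27} \cdot 5} = \sqrt{218 + \frac{5}{27}} = \sqrt{\frac{5891}{27}} = \frac{\sqrt{17673}}{9}$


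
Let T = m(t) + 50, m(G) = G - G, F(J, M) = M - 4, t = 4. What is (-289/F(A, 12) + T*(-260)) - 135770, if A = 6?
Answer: -1190449/8 ≈ -1.4881e+5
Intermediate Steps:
F(J, M) = -4 + M
m(G) = 0
T = 50 (T = 0 + 50 = 50)
(-289/F(A, 12) + T*(-260)) - 135770 = (-289/(-4 + 12) + 50*(-260)) - 135770 = (-289/8 - 13000) - 135770 = -104289/8 - 135770 = -1190449/8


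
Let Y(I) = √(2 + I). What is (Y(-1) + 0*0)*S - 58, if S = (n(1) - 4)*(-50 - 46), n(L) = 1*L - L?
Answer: 326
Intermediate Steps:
n(L) = 0 (n(L) = L - L = 0)
S = 384 (S = (0 - 4)*(-50 - 46) = -4*(-96) = 384)
(Y(-1) + 0*0)*S - 58 = (√(2 - 1) + 0*0)*384 - 58 = (√1 + 0)*384 - 58 = (1 + 0)*384 - 58 = 1*384 - 58 = 384 - 58 = 326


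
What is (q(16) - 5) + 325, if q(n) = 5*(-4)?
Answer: 300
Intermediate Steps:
q(n) = -20
(q(16) - 5) + 325 = (-20 - 5) + 325 = -25 + 325 = 300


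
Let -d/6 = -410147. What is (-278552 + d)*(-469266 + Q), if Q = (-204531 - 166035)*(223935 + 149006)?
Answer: -301597403397581760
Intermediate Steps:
d = 2460882 (d = -6*(-410147) = 2460882)
Q = -138199254606 (Q = -370566*372941 = -138199254606)
(-278552 + d)*(-469266 + Q) = (-278552 + 2460882)*(-469266 - 138199254606) = 2182330*(-138199723872) = -301597403397581760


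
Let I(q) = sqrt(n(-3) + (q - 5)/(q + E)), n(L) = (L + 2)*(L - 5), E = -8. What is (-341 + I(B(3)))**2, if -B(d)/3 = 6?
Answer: (8866 - sqrt(6006))**2/676 ≈ 1.1426e+5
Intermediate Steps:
B(d) = -18 (B(d) = -3*6 = -18)
n(L) = (-5 + L)*(2 + L) (n(L) = (2 + L)*(-5 + L) = (-5 + L)*(2 + L))
I(q) = sqrt(8 + (-5 + q)/(-8 + q)) (I(q) = sqrt((-10 + (-3)**2 - 3*(-3)) + (q - 5)/(q - 8)) = sqrt((-10 + 9 + 9) + (-5 + q)/(-8 + q)) = sqrt(8 + (-5 + q)/(-8 + q)))
(-341 + I(B(3)))**2 = (-341 + sqrt(3)*sqrt((-23 + 3*(-18))/(-8 - 18)))**2 = (-341 + sqrt(3)*sqrt((-23 - 54)/(-26)))**2 = (-341 + sqrt(3)*sqrt(-1/26*(-77)))**2 = (-341 + sqrt(3)*sqrt(77/26))**2 = (-341 + sqrt(3)*(sqrt(2002)/26))**2 = (-341 + sqrt(6006)/26)**2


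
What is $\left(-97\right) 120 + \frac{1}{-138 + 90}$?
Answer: $- \frac{558721}{48} \approx -11640.0$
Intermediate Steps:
$\left(-97\right) 120 + \frac{1}{-138 + 90} = -11640 + \frac{1}{-48} = -11640 - \frac{1}{48} = - \frac{558721}{48}$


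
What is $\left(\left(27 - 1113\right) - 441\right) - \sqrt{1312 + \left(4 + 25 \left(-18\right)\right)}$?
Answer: $-1527 - \sqrt{866} \approx -1556.4$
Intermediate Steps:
$\left(\left(27 - 1113\right) - 441\right) - \sqrt{1312 + \left(4 + 25 \left(-18\right)\right)} = \left(-1086 - 441\right) - \sqrt{1312 + \left(4 - 450\right)} = -1527 - \sqrt{1312 - 446} = -1527 - \sqrt{866}$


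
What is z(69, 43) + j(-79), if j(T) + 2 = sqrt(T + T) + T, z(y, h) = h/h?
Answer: -80 + I*sqrt(158) ≈ -80.0 + 12.57*I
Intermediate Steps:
z(y, h) = 1
j(T) = -2 + T + sqrt(2)*sqrt(T) (j(T) = -2 + (sqrt(T + T) + T) = -2 + (sqrt(2*T) + T) = -2 + (sqrt(2)*sqrt(T) + T) = -2 + (T + sqrt(2)*sqrt(T)) = -2 + T + sqrt(2)*sqrt(T))
z(69, 43) + j(-79) = 1 + (-2 - 79 + sqrt(2)*sqrt(-79)) = 1 + (-2 - 79 + sqrt(2)*(I*sqrt(79))) = 1 + (-2 - 79 + I*sqrt(158)) = 1 + (-81 + I*sqrt(158)) = -80 + I*sqrt(158)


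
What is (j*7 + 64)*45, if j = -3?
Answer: 1935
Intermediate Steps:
(j*7 + 64)*45 = (-3*7 + 64)*45 = (-21 + 64)*45 = 43*45 = 1935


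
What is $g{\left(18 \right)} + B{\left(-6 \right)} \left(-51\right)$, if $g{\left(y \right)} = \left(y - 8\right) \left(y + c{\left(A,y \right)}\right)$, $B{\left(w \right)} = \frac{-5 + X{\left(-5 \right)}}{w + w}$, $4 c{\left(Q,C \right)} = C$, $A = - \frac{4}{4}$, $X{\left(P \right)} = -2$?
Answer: $\frac{781}{4} \approx 195.25$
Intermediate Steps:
$A = -1$ ($A = \left(-4\right) \frac{1}{4} = -1$)
$c{\left(Q,C \right)} = \frac{C}{4}$
$B{\left(w \right)} = - \frac{7}{2 w}$ ($B{\left(w \right)} = \frac{-5 - 2}{w + w} = - \frac{7}{2 w}$)
$g{\left(y \right)} = \frac{5 y \left(-8 + y\right)}{4}$ ($g{\left(y \right)} = \left(y - 8\right) \left(y + \frac{y}{4}\right) = \left(-8 + y\right) \frac{5 y}{4} = \frac{5 y \left(-8 + y\right)}{4}$)
$g{\left(18 \right)} + B{\left(-6 \right)} \left(-51\right) = \frac{5}{4} \cdot 18 \left(-8 + 18\right) + - \frac{7}{2 \left(-6\right)} \left(-51\right) = \frac{5}{4} \cdot 18 \cdot 10 + \left(- \frac{7}{2}\right) \left(- \frac{1}{6}\right) \left(-51\right) = 225 + \frac{7}{12} \left(-51\right) = 225 - \frac{119}{4} = \frac{781}{4}$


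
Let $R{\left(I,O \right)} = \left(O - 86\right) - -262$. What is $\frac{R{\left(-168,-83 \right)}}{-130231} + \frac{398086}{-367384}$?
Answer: $- \frac{836730719}{771690092} \approx -1.0843$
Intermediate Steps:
$R{\left(I,O \right)} = 176 + O$ ($R{\left(I,O \right)} = \left(O - 86\right) + 262 = \left(-86 + O\right) + 262 = 176 + O$)
$\frac{R{\left(-168,-83 \right)}}{-130231} + \frac{398086}{-367384} = \frac{176 - 83}{-130231} + \frac{398086}{-367384} = 93 \left(- \frac{1}{130231}\right) + 398086 \left(- \frac{1}{367384}\right) = - \frac{3}{4201} - \frac{199043}{183692} = - \frac{836730719}{771690092}$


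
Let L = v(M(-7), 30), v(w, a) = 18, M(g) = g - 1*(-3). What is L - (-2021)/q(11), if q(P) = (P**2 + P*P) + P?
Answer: 6575/253 ≈ 25.988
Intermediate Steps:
q(P) = P + 2*P**2 (q(P) = (P**2 + P**2) + P = 2*P**2 + P = P + 2*P**2)
M(g) = 3 + g (M(g) = g + 3 = 3 + g)
L = 18
L - (-2021)/q(11) = 18 - (-2021)/(11*(1 + 2*11)) = 18 - (-2021)/(11*(1 + 22)) = 18 - (-2021)/(11*23) = 18 - (-2021)/253 = 18 - 1*(-2021/253) = 18 + 2021/253 = 6575/253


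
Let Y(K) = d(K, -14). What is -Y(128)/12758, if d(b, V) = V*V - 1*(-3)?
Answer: -199/12758 ≈ -0.015598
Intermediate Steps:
d(b, V) = 3 + V**2 (d(b, V) = V**2 + 3 = 3 + V**2)
Y(K) = 199 (Y(K) = 3 + (-14)**2 = 3 + 196 = 199)
-Y(128)/12758 = -199/12758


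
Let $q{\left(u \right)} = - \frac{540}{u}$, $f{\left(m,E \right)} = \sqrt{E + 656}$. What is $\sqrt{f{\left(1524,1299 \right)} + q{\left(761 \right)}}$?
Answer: $\frac{\sqrt{-410940 + 579121 \sqrt{1955}}}{761} \approx 6.5959$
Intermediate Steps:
$f{\left(m,E \right)} = \sqrt{656 + E}$
$\sqrt{f{\left(1524,1299 \right)} + q{\left(761 \right)}} = \sqrt{\sqrt{656 + 1299} - \frac{540}{761}} = \sqrt{\sqrt{1955} - \frac{540}{761}} = \sqrt{- \frac{540}{761} + \sqrt{1955}}$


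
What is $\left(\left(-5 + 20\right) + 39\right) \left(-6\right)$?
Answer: $-324$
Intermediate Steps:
$\left(\left(-5 + 20\right) + 39\right) \left(-6\right) = \left(15 + 39\right) \left(-6\right) = 54 \left(-6\right) = -324$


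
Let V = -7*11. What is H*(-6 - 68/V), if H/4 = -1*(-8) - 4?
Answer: -6304/77 ≈ -81.870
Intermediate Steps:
V = -77
H = 16 (H = 4*(-1*(-8) - 4) = 4*(8 - 4) = 4*4 = 16)
H*(-6 - 68/V) = 16*(-6 - 68/(-77)) = 16*(-6 - 68*(-1/77)) = 16*(-6 + 68/77) = 16*(-394/77) = -6304/77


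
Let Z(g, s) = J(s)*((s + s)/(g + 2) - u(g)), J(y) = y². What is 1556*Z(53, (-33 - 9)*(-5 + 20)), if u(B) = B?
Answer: -515676294000/11 ≈ -4.6880e+10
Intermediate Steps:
Z(g, s) = s²*(-g + 2*s/(2 + g)) (Z(g, s) = s²*((s + s)/(g + 2) - g) = s²*((2*s)/(2 + g) - g) = s²*(2*s/(2 + g) - g) = s²*(-g + 2*s/(2 + g)))
1556*Z(53, (-33 - 9)*(-5 + 20)) = 1556*(((-33 - 9)*(-5 + 20))²*(-1*53² - 2*53 + 2*((-33 - 9)*(-5 + 20)))/(2 + 53)) = 1556*((-42*15)²*(-1*2809 - 106 + 2*(-42*15))/55) = 1556*((-630)²*(1/55)*(-2809 - 106 + 2*(-630))) = 1556*(396900*(1/55)*(-2809 - 106 - 1260)) = 1556*(396900*(1/55)*(-4175)) = 1556*(-331411500/11) = -515676294000/11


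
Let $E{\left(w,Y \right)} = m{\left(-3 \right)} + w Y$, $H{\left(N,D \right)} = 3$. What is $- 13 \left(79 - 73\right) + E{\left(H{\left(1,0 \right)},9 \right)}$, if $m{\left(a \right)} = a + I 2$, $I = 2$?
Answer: $-50$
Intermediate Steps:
$m{\left(a \right)} = 4 + a$ ($m{\left(a \right)} = a + 2 \cdot 2 = a + 4 = 4 + a$)
$E{\left(w,Y \right)} = 1 + Y w$ ($E{\left(w,Y \right)} = \left(4 - 3\right) + w Y = 1 + Y w$)
$- 13 \left(79 - 73\right) + E{\left(H{\left(1,0 \right)},9 \right)} = - 13 \left(79 - 73\right) + \left(1 + 9 \cdot 3\right) = - 13 \left(79 - 73\right) + \left(1 + 27\right) = \left(-13\right) 6 + 28 = -78 + 28 = -50$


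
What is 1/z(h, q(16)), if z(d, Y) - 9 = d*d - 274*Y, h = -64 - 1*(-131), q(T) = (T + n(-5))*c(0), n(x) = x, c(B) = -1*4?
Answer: 1/16554 ≈ 6.0408e-5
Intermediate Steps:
c(B) = -4
q(T) = 20 - 4*T (q(T) = (T - 5)*(-4) = (-5 + T)*(-4) = 20 - 4*T)
h = 67 (h = -64 + 131 = 67)
z(d, Y) = 9 + d² - 274*Y (z(d, Y) = 9 + (d*d - 274*Y) = 9 + (d² - 274*Y) = 9 + d² - 274*Y)
1/z(h, q(16)) = 1/(9 + 67² - 274*(20 - 4*16)) = 1/(9 + 4489 - 274*(20 - 64)) = 1/(9 + 4489 - 274*(-44)) = 1/(9 + 4489 + 12056) = 1/16554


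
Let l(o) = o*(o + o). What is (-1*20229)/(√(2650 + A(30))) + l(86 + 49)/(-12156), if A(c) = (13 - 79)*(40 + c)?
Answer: -6075/2026 + 20229*I*√1970/1970 ≈ -2.9985 + 455.77*I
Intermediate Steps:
A(c) = -2640 - 66*c (A(c) = -66*(40 + c) = -2640 - 66*c)
l(o) = 2*o² (l(o) = o*(2*o) = 2*o²)
(-1*20229)/(√(2650 + A(30))) + l(86 + 49)/(-12156) = (-1*20229)/(√(2650 + (-2640 - 66*30))) + (2*(86 + 49)²)/(-12156) = -20229/√(2650 + (-2640 - 1980)) + (2*135²)*(-1/12156) = -20229/√(2650 - 4620) + (2*18225)*(-1/12156) = -20229*(-I*√1970/1970) + 36450*(-1/12156) = -20229*(-I*√1970/1970) - 6075/2026 = -(-20229)*I*√1970/1970 - 6075/2026 = 20229*I*√1970/1970 - 6075/2026 = -6075/2026 + 20229*I*√1970/1970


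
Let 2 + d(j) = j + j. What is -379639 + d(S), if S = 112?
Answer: -379417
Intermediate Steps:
d(j) = -2 + 2*j (d(j) = -2 + (j + j) = -2 + 2*j)
-379639 + d(S) = -379639 + (-2 + 2*112) = -379639 + (-2 + 224) = -379639 + 222 = -379417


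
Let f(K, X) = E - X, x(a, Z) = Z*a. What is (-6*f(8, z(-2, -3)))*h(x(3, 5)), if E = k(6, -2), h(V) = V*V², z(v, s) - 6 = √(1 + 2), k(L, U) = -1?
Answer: 141750 + 20250*√3 ≈ 1.7682e+5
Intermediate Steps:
z(v, s) = 6 + √3 (z(v, s) = 6 + √(1 + 2) = 6 + √3)
h(V) = V³
E = -1
f(K, X) = -1 - X
(-6*f(8, z(-2, -3)))*h(x(3, 5)) = (-6*(-1 - (6 + √3)))*(5*3)³ = -6*(-1 + (-6 - √3))*15³ = -6*(-7 - √3)*3375 = (42 + 6*√3)*3375 = 141750 + 20250*√3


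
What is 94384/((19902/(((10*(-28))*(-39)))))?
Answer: 171778880/3317 ≈ 51787.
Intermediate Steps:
94384/((19902/(((10*(-28))*(-39))))) = 94384/((19902/((-280*(-39))))) = 94384/((19902/10920)) = 94384/((19902*(1/10920))) = 94384/(3317/1820) = 94384*(1820/3317) = 171778880/3317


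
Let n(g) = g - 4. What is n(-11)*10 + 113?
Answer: -37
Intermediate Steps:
n(g) = -4 + g
n(-11)*10 + 113 = (-4 - 11)*10 + 113 = -15*10 + 113 = -150 + 113 = -37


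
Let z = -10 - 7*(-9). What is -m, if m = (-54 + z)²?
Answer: -1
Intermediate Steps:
z = 53 (z = -10 + 63 = 53)
m = 1 (m = (-54 + 53)² = (-1)² = 1)
-m = -1*1 = -1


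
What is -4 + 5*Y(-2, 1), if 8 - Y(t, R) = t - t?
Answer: 36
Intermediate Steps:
Y(t, R) = 8 (Y(t, R) = 8 - (t - t) = 8 - 1*0 = 8 + 0 = 8)
-4 + 5*Y(-2, 1) = -4 + 5*8 = -4 + 40 = 36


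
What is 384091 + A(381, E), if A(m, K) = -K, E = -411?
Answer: 384502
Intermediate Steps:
384091 + A(381, E) = 384091 - 1*(-411) = 384091 + 411 = 384502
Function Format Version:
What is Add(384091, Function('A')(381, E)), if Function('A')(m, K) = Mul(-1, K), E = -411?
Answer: 384502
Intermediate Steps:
Add(384091, Function('A')(381, E)) = Add(384091, Mul(-1, -411)) = Add(384091, 411) = 384502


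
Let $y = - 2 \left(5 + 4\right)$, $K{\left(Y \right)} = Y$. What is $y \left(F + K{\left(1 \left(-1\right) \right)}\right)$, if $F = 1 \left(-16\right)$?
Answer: $306$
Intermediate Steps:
$F = -16$
$y = -18$ ($y = \left(-2\right) 9 = -18$)
$y \left(F + K{\left(1 \left(-1\right) \right)}\right) = - 18 \left(-16 + 1 \left(-1\right)\right) = - 18 \left(-16 - 1\right) = \left(-18\right) \left(-17\right) = 306$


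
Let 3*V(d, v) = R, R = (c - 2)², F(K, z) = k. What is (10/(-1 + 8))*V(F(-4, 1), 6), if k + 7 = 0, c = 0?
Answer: 40/21 ≈ 1.9048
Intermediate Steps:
k = -7 (k = -7 + 0 = -7)
F(K, z) = -7
R = 4 (R = (0 - 2)² = (-2)² = 4)
V(d, v) = 4/3 (V(d, v) = (⅓)*4 = 4/3)
(10/(-1 + 8))*V(F(-4, 1), 6) = (10/(-1 + 8))*(4/3) = (10/7)*(4/3) = 40/21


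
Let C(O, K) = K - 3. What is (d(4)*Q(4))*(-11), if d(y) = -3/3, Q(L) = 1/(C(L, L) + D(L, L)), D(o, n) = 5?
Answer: 11/6 ≈ 1.8333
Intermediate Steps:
C(O, K) = -3 + K
Q(L) = 1/(2 + L) (Q(L) = 1/((-3 + L) + 5) = 1/(2 + L))
d(y) = -1 (d(y) = -3*1/3 = -1)
(d(4)*Q(4))*(-11) = -1/(2 + 4)*(-11) = -1/6*(-11) = 11/6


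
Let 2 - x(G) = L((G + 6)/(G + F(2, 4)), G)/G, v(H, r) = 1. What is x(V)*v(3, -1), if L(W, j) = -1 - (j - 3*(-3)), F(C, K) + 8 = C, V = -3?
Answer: -⅓ ≈ -0.33333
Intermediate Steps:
F(C, K) = -8 + C
L(W, j) = -10 - j (L(W, j) = -1 - (j + 9) = -1 - (9 + j) = -1 + (-9 - j) = -10 - j)
x(G) = 2 - (-10 - G)/G
x(V)*v(3, -1) = (3 + 10/(-3))*1 = (3 + 10*(-⅓))*1 = (3 - 10/3)*1 = -⅓*1 = -⅓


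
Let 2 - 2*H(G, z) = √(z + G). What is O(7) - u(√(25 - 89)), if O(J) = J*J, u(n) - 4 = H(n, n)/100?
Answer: 4499/100 + √I/50 ≈ 45.004 + 0.014142*I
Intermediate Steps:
H(G, z) = 1 - √(G + z)/2 (H(G, z) = 1 - √(z + G)/2 = 1 - √(G + z)/2)
u(n) = 401/100 - √2*√n/200 (u(n) = 4 + (1 - √(n + n)/2)/100 = 4 + (1 - √2*√n/2)*(1/100) = 4 + (1/100 - √2*√n/200) = 401/100 - √2*√n/200)
O(J) = J²
O(7) - u(√(25 - 89)) = 7² - (401/100 - √2*√(√(25 - 89))/200) = 49 - (401/100 - √2*√(√(-64))/200) = 49 - (401/100 - √2*√(8*I)/200) = 49 - (401/100 - √2*2*(1 + I)/200) = 49 - (401/100 - √2*(1 + I)/100) = 49 + (-401/100 + √2*(1 + I)/100) = 4499/100 + √2*(1 + I)/100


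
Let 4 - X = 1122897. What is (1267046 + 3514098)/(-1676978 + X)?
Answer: -4781144/2799871 ≈ -1.7076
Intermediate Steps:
X = -1122893 (X = 4 - 1*1122897 = 4 - 1122897 = -1122893)
(1267046 + 3514098)/(-1676978 + X) = (1267046 + 3514098)/(-1676978 - 1122893) = 4781144/(-2799871) = 4781144*(-1/2799871) = -4781144/2799871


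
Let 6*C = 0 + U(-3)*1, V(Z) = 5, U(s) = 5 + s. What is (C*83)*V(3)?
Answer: 415/3 ≈ 138.33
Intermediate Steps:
C = ⅓ (C = (0 + (5 - 3)*1)/6 = (0 + 2*1)/6 = (0 + 2)/6 = (⅙)*2 = ⅓ ≈ 0.33333)
(C*83)*V(3) = ((⅓)*83)*5 = (83/3)*5 = 415/3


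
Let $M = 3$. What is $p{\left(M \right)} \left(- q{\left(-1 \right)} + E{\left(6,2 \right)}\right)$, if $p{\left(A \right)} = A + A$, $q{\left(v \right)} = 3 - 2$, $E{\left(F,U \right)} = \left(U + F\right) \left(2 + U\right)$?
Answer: $186$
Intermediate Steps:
$E{\left(F,U \right)} = \left(2 + U\right) \left(F + U\right)$ ($E{\left(F,U \right)} = \left(F + U\right) \left(2 + U\right) = \left(2 + U\right) \left(F + U\right)$)
$q{\left(v \right)} = 1$ ($q{\left(v \right)} = 3 - 2 = 1$)
$p{\left(A \right)} = 2 A$
$p{\left(M \right)} \left(- q{\left(-1 \right)} + E{\left(6,2 \right)}\right) = 2 \cdot 3 \left(\left(-1\right) 1 + \left(2^{2} + 2 \cdot 6 + 2 \cdot 2 + 6 \cdot 2\right)\right) = 6 \left(-1 + \left(4 + 12 + 4 + 12\right)\right) = 6 \left(-1 + 32\right) = 6 \cdot 31 = 186$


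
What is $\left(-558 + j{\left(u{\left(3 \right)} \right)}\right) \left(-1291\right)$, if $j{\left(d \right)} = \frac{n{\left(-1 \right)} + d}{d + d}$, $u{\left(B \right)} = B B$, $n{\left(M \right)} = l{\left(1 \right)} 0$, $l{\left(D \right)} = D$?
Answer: $\frac{1439465}{2} \approx 7.1973 \cdot 10^{5}$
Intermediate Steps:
$n{\left(M \right)} = 0$ ($n{\left(M \right)} = 1 \cdot 0 = 0$)
$u{\left(B \right)} = B^{2}$
$j{\left(d \right)} = \frac{1}{2}$ ($j{\left(d \right)} = \frac{0 + d}{d + d} = \frac{d}{2 d} = d \frac{1}{2 d} = \frac{1}{2}$)
$\left(-558 + j{\left(u{\left(3 \right)} \right)}\right) \left(-1291\right) = \left(-558 + \frac{1}{2}\right) \left(-1291\right) = \left(- \frac{1115}{2}\right) \left(-1291\right) = \frac{1439465}{2}$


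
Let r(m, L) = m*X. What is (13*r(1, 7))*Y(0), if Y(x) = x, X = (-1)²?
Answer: 0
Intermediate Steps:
X = 1
r(m, L) = m (r(m, L) = m*1 = m)
(13*r(1, 7))*Y(0) = (13*1)*0 = 13*0 = 0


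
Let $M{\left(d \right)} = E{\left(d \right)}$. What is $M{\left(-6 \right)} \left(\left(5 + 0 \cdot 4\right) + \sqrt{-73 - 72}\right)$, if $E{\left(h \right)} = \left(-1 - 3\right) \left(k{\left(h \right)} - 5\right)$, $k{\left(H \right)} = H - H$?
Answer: $100 + 20 i \sqrt{145} \approx 100.0 + 240.83 i$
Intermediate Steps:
$k{\left(H \right)} = 0$
$E{\left(h \right)} = 20$ ($E{\left(h \right)} = \left(-1 - 3\right) \left(0 - 5\right) = \left(-4\right) \left(-5\right) = 20$)
$M{\left(d \right)} = 20$
$M{\left(-6 \right)} \left(\left(5 + 0 \cdot 4\right) + \sqrt{-73 - 72}\right) = 20 \left(\left(5 + 0 \cdot 4\right) + \sqrt{-73 - 72}\right) = 20 \left(\left(5 + 0\right) + \sqrt{-145}\right) = 20 \left(5 + i \sqrt{145}\right) = 100 + 20 i \sqrt{145}$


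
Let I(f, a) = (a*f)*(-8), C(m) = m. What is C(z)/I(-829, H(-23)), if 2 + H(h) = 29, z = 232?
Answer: 29/22383 ≈ 0.0012956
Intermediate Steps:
H(h) = 27 (H(h) = -2 + 29 = 27)
I(f, a) = -8*a*f
C(z)/I(-829, H(-23)) = 232/((-8*27*(-829))) = 232/179064 = 232*(1/179064) = 29/22383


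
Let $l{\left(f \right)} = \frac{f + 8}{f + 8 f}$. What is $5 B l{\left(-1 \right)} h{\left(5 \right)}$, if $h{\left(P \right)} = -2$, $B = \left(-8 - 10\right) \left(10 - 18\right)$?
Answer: $1120$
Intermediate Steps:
$B = 144$ ($B = \left(-18\right) \left(-8\right) = 144$)
$l{\left(f \right)} = \frac{8 + f}{9 f}$
$5 B l{\left(-1 \right)} h{\left(5 \right)} = 5 \cdot 144 \frac{8 - 1}{9 \left(-1\right)} \left(-2\right) = 5 \cdot 144 \cdot \frac{1}{9} \left(-1\right) 7 \left(-2\right) = 5 \cdot 144 \left(- \frac{7}{9}\right) \left(-2\right) = 5 \left(\left(-112\right) \left(-2\right)\right) = 5 \cdot 224 = 1120$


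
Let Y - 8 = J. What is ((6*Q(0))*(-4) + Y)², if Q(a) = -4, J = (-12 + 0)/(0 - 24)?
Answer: 43681/4 ≈ 10920.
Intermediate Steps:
J = ½ (J = -12/(-24) = -12*(-1/24) = ½ ≈ 0.50000)
Y = 17/2 (Y = 8 + ½ = 17/2 ≈ 8.5000)
((6*Q(0))*(-4) + Y)² = ((6*(-4))*(-4) + 17/2)² = (-24*(-4) + 17/2)² = (96 + 17/2)² = (209/2)² = 43681/4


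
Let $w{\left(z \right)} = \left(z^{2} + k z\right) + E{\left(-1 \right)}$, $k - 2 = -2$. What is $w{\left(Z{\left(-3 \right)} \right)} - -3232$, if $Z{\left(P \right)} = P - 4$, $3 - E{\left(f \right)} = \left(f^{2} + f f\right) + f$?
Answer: $3283$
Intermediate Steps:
$E{\left(f \right)} = 3 - f - 2 f^{2}$ ($E{\left(f \right)} = 3 - \left(\left(f^{2} + f f\right) + f\right) = 3 - \left(\left(f^{2} + f^{2}\right) + f\right) = 3 - \left(2 f^{2} + f\right) = 3 - \left(f + 2 f^{2}\right) = 3 - f - 2 f^{2}$)
$k = 0$ ($k = 2 - 2 = 0$)
$Z{\left(P \right)} = -4 + P$
$w{\left(z \right)} = 2 + z^{2}$ ($w{\left(z \right)} = \left(z^{2} + 0 z\right) - \left(-4 + 2\right) = \left(z^{2} + 0\right) + \left(3 + 1 - 2\right) = z^{2} + \left(3 + 1 - 2\right) = z^{2} + 2 = 2 + z^{2}$)
$w{\left(Z{\left(-3 \right)} \right)} - -3232 = \left(2 + \left(-4 - 3\right)^{2}\right) - -3232 = \left(2 + \left(-7\right)^{2}\right) + 3232 = \left(2 + 49\right) + 3232 = 51 + 3232 = 3283$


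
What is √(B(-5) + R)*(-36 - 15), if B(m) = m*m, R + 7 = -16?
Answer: -51*√2 ≈ -72.125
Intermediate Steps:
R = -23 (R = -7 - 16 = -23)
B(m) = m²
√(B(-5) + R)*(-36 - 15) = √((-5)² - 23)*(-36 - 15) = √(25 - 23)*(-51) = √2*(-51) = -51*√2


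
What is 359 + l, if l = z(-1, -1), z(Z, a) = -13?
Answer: 346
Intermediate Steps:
l = -13
359 + l = 359 - 13 = 346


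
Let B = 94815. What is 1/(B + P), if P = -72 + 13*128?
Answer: 1/96407 ≈ 1.0373e-5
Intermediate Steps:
P = 1592 (P = -72 + 1664 = 1592)
1/(B + P) = 1/(94815 + 1592) = 1/96407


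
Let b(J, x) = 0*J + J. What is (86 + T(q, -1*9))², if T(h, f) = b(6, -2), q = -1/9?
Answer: 8464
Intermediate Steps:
q = -⅑ (q = -1*⅑ = -⅑ ≈ -0.11111)
b(J, x) = J (b(J, x) = 0 + J = J)
T(h, f) = 6
(86 + T(q, -1*9))² = (86 + 6)² = 92² = 8464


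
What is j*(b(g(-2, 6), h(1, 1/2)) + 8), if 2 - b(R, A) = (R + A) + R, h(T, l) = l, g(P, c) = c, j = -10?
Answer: 25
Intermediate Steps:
b(R, A) = 2 - A - 2*R (b(R, A) = 2 - ((R + A) + R) = 2 - ((A + R) + R) = 2 - (A + 2*R) = 2 + (-A - 2*R) = 2 - A - 2*R)
j*(b(g(-2, 6), h(1, 1/2)) + 8) = -10*((2 - 1/2 - 2*6) + 8) = -10*((2 - 1/2 - 12) + 8) = -10*((2 - 1*½ - 12) + 8) = -10*((2 - ½ - 12) + 8) = -10*(-21/2 + 8) = -10*(-5/2) = 25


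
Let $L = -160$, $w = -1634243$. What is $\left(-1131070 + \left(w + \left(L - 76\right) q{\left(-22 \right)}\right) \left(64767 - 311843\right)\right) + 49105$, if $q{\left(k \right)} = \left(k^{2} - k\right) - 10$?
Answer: $432702869759$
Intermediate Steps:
$q{\left(k \right)} = -10 + k^{2} - k$
$\left(-1131070 + \left(w + \left(L - 76\right) q{\left(-22 \right)}\right) \left(64767 - 311843\right)\right) + 49105 = \left(-1131070 + \left(-1634243 + \left(-160 - 76\right) \left(-10 + \left(-22\right)^{2} - -22\right)\right) \left(64767 - 311843\right)\right) + 49105 = \left(-1131070 + \left(-1634243 - 236 \left(-10 + 484 + 22\right)\right) \left(-247076\right)\right) + 49105 = \left(-1131070 + \left(-1634243 - 117056\right) \left(-247076\right)\right) + 49105 = \left(-1131070 - -432703951724\right) + 49105 = \left(-1131070 + 432703951724\right) + 49105 = 432702820654 + 49105 = 432702869759$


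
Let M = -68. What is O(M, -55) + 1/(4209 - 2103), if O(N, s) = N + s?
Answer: -259037/2106 ≈ -123.00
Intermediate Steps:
O(M, -55) + 1/(4209 - 2103) = (-68 - 55) + 1/(4209 - 2103) = -123 + 1/2106 = -259037/2106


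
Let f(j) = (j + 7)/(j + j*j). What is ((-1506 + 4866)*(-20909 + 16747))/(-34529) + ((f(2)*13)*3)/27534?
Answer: 19745963427/48754948 ≈ 405.00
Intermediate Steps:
f(j) = (7 + j)/(j + j²)
((-1506 + 4866)*(-20909 + 16747))/(-34529) + ((f(2)*13)*3)/27534 = ((-1506 + 4866)*(-20909 + 16747))/(-34529) + ((((7 + 2)/(2*(1 + 2)))*13)*3)/27534 = (3360*(-4162))*(-1/34529) + ((((½)*9/3)*13)*3)*(1/27534) = -13984320*(-1/34529) + ((((½)*(⅓)*9)*13)*3)*(1/27534) = 13984320/34529 + (((3/2)*13)*3)*(1/27534) = 13984320/34529 + ((39/2)*3)*(1/27534) = 13984320/34529 + (117/2)*(1/27534) = 13984320/34529 + 3/1412 = 19745963427/48754948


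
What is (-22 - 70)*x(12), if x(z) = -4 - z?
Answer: 1472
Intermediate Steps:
(-22 - 70)*x(12) = (-22 - 70)*(-4 - 1*12) = -92*(-4 - 12) = -92*(-16) = 1472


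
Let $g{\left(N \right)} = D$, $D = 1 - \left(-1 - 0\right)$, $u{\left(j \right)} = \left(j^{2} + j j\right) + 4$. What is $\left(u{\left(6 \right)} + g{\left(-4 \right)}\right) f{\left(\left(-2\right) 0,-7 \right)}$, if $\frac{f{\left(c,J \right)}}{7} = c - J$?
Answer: $3822$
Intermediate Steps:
$u{\left(j \right)} = 4 + 2 j^{2}$ ($u{\left(j \right)} = \left(j^{2} + j^{2}\right) + 4 = 2 j^{2} + 4 = 4 + 2 j^{2}$)
$D = 2$ ($D = 1 - \left(-1 + 0\right) = 1 - -1 = 1 + 1 = 2$)
$g{\left(N \right)} = 2$
$f{\left(c,J \right)} = - 7 J + 7 c$ ($f{\left(c,J \right)} = 7 \left(c - J\right) = - 7 J + 7 c$)
$\left(u{\left(6 \right)} + g{\left(-4 \right)}\right) f{\left(\left(-2\right) 0,-7 \right)} = \left(\left(4 + 2 \cdot 6^{2}\right) + 2\right) \left(\left(-7\right) \left(-7\right) + 7 \left(\left(-2\right) 0\right)\right) = \left(\left(4 + 2 \cdot 36\right) + 2\right) \left(49 + 7 \cdot 0\right) = \left(\left(4 + 72\right) + 2\right) \left(49 + 0\right) = \left(76 + 2\right) 49 = 78 \cdot 49 = 3822$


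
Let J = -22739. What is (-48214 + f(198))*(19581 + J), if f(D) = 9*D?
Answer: 146632256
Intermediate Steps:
(-48214 + f(198))*(19581 + J) = (-48214 + 9*198)*(19581 - 22739) = (-48214 + 1782)*(-3158) = -46432*(-3158) = 146632256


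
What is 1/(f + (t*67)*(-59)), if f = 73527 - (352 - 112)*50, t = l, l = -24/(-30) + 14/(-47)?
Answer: 235/13992391 ≈ 1.6795e-5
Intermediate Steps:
l = 118/235 (l = -24*(-1/30) + 14*(-1/47) = ⅘ - 14/47 = 118/235 ≈ 0.50213)
t = 118/235 ≈ 0.50213
f = 61527 (f = 73527 - 240*50 = 73527 - 1*12000 = 73527 - 12000 = 61527)
1/(f + (t*67)*(-59)) = 1/(61527 + ((118/235)*67)*(-59)) = 1/(61527 + (7906/235)*(-59)) = 1/(61527 - 466454/235) = 1/(13992391/235) = 235/13992391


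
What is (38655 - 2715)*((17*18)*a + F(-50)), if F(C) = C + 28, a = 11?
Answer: 120183360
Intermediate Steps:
F(C) = 28 + C
(38655 - 2715)*((17*18)*a + F(-50)) = (38655 - 2715)*((17*18)*11 + (28 - 50)) = 35940*(306*11 - 22) = 35940*(3366 - 22) = 35940*3344 = 120183360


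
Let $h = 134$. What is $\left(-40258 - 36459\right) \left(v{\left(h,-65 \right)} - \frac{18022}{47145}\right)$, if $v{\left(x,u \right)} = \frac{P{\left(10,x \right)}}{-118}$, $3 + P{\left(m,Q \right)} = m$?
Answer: $\frac{188463826087}{5563110} \approx 33877.0$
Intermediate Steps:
$P{\left(m,Q \right)} = -3 + m$
$v{\left(x,u \right)} = - \frac{7}{118}$ ($v{\left(x,u \right)} = \frac{-3 + 10}{-118} = 7 \left(- \frac{1}{118}\right) = - \frac{7}{118}$)
$\left(-40258 - 36459\right) \left(v{\left(h,-65 \right)} - \frac{18022}{47145}\right) = \left(-40258 - 36459\right) \left(- \frac{7}{118} - \frac{18022}{47145}\right) = - 76717 \left(- \frac{7}{118} - \frac{18022}{47145}\right) = \left(-76717\right) \left(- \frac{2456611}{5563110}\right) = \frac{188463826087}{5563110}$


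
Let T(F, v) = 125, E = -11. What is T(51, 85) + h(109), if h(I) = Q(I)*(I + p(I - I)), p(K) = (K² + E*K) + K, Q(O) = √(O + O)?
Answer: 125 + 109*√218 ≈ 1734.4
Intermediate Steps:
Q(O) = √2*√O (Q(O) = √(2*O) = √2*√O)
p(K) = K² - 10*K (p(K) = (K² - 11*K) + K = K² - 10*K)
h(I) = √2*I^(3/2) (h(I) = (√2*√I)*(I + (I - I)*(-10 + (I - I))) = (√2*√I)*(I + 0*(-10 + 0)) = (√2*√I)*(I + 0*(-10)) = (√2*√I)*(I + 0) = (√2*√I)*I = √2*I^(3/2))
T(51, 85) + h(109) = 125 + √2*109^(3/2) = 125 + √2*(109*√109) = 125 + 109*√218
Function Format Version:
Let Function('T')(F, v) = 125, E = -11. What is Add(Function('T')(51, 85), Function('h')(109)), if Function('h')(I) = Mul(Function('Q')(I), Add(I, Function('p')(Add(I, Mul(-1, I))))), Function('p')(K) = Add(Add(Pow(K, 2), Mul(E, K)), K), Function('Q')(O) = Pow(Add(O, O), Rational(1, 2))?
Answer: Add(125, Mul(109, Pow(218, Rational(1, 2)))) ≈ 1734.4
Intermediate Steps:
Function('Q')(O) = Mul(Pow(2, Rational(1, 2)), Pow(O, Rational(1, 2))) (Function('Q')(O) = Pow(Mul(2, O), Rational(1, 2)) = Mul(Pow(2, Rational(1, 2)), Pow(O, Rational(1, 2))))
Function('p')(K) = Add(Pow(K, 2), Mul(-10, K)) (Function('p')(K) = Add(Add(Pow(K, 2), Mul(-11, K)), K) = Add(Pow(K, 2), Mul(-10, K)))
Function('h')(I) = Mul(Pow(2, Rational(1, 2)), Pow(I, Rational(3, 2))) (Function('h')(I) = Mul(Mul(Pow(2, Rational(1, 2)), Pow(I, Rational(1, 2))), Add(I, Mul(Add(I, Mul(-1, I)), Add(-10, Add(I, Mul(-1, I)))))) = Mul(Mul(Pow(2, Rational(1, 2)), Pow(I, Rational(1, 2))), Add(I, Mul(0, Add(-10, 0)))) = Mul(Mul(Pow(2, Rational(1, 2)), Pow(I, Rational(1, 2))), Add(I, Mul(0, -10))) = Mul(Mul(Pow(2, Rational(1, 2)), Pow(I, Rational(1, 2))), Add(I, 0)) = Mul(Mul(Pow(2, Rational(1, 2)), Pow(I, Rational(1, 2))), I) = Mul(Pow(2, Rational(1, 2)), Pow(I, Rational(3, 2))))
Add(Function('T')(51, 85), Function('h')(109)) = Add(125, Mul(Pow(2, Rational(1, 2)), Pow(109, Rational(3, 2)))) = Add(125, Mul(Pow(2, Rational(1, 2)), Mul(109, Pow(109, Rational(1, 2))))) = Add(125, Mul(109, Pow(218, Rational(1, 2))))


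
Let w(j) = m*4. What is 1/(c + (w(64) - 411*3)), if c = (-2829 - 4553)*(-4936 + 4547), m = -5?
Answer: 1/2870345 ≈ 3.4839e-7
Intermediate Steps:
c = 2871598 (c = -7382*(-389) = 2871598)
w(j) = -20 (w(j) = -5*4 = -20)
1/(c + (w(64) - 411*3)) = 1/(2871598 + (-20 - 411*3)) = 1/(2871598 + (-20 - 1233)) = 1/(2871598 - 1253) = 1/2870345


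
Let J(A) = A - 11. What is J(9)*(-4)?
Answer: 8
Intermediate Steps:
J(A) = -11 + A
J(9)*(-4) = (-11 + 9)*(-4) = -2*(-4) = 8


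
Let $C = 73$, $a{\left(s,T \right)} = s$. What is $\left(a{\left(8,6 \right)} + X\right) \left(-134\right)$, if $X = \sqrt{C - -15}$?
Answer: $-1072 - 268 \sqrt{22} \approx -2329.0$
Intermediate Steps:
$X = 2 \sqrt{22}$ ($X = \sqrt{73 - -15} = \sqrt{73 + 15} = \sqrt{88} = 2 \sqrt{22} \approx 9.3808$)
$\left(a{\left(8,6 \right)} + X\right) \left(-134\right) = \left(8 + 2 \sqrt{22}\right) \left(-134\right) = -1072 - 268 \sqrt{22}$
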